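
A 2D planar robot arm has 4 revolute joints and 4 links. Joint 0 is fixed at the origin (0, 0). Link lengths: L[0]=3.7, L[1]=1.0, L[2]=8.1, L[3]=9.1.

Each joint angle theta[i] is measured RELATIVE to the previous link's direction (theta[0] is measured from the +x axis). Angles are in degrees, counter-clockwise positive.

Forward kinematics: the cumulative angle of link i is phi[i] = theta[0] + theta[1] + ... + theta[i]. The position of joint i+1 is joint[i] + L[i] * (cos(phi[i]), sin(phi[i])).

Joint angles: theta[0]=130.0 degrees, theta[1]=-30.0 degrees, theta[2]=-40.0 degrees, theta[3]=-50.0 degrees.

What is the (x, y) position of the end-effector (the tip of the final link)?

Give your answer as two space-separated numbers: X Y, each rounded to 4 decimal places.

Answer: 10.4598 12.4142

Derivation:
joint[0] = (0.0000, 0.0000)  (base)
link 0: phi[0] = 130 = 130 deg
  cos(130 deg) = -0.6428, sin(130 deg) = 0.7660
  joint[1] = (0.0000, 0.0000) + 3.7 * (-0.6428, 0.7660) = (0.0000 + -2.3783, 0.0000 + 2.8344) = (-2.3783, 2.8344)
link 1: phi[1] = 130 + -30 = 100 deg
  cos(100 deg) = -0.1736, sin(100 deg) = 0.9848
  joint[2] = (-2.3783, 2.8344) + 1 * (-0.1736, 0.9848) = (-2.3783 + -0.1736, 2.8344 + 0.9848) = (-2.5520, 3.8192)
link 2: phi[2] = 130 + -30 + -40 = 60 deg
  cos(60 deg) = 0.5000, sin(60 deg) = 0.8660
  joint[3] = (-2.5520, 3.8192) + 8.1 * (0.5000, 0.8660) = (-2.5520 + 4.0500, 3.8192 + 7.0148) = (1.4980, 10.8340)
link 3: phi[3] = 130 + -30 + -40 + -50 = 10 deg
  cos(10 deg) = 0.9848, sin(10 deg) = 0.1736
  joint[4] = (1.4980, 10.8340) + 9.1 * (0.9848, 0.1736) = (1.4980 + 8.9618, 10.8340 + 1.5802) = (10.4598, 12.4142)
End effector: (10.4598, 12.4142)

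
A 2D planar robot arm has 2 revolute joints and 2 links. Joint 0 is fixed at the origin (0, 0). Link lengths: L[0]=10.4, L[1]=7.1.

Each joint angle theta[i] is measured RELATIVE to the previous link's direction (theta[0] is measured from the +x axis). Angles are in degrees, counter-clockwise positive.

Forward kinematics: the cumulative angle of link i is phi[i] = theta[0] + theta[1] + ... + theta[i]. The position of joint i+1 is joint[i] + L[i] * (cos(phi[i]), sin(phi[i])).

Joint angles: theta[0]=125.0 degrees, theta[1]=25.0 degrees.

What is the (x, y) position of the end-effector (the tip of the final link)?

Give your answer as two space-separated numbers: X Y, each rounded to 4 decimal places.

Answer: -12.1140 12.0692

Derivation:
joint[0] = (0.0000, 0.0000)  (base)
link 0: phi[0] = 125 = 125 deg
  cos(125 deg) = -0.5736, sin(125 deg) = 0.8192
  joint[1] = (0.0000, 0.0000) + 10.4 * (-0.5736, 0.8192) = (0.0000 + -5.9652, 0.0000 + 8.5192) = (-5.9652, 8.5192)
link 1: phi[1] = 125 + 25 = 150 deg
  cos(150 deg) = -0.8660, sin(150 deg) = 0.5000
  joint[2] = (-5.9652, 8.5192) + 7.1 * (-0.8660, 0.5000) = (-5.9652 + -6.1488, 8.5192 + 3.5500) = (-12.1140, 12.0692)
End effector: (-12.1140, 12.0692)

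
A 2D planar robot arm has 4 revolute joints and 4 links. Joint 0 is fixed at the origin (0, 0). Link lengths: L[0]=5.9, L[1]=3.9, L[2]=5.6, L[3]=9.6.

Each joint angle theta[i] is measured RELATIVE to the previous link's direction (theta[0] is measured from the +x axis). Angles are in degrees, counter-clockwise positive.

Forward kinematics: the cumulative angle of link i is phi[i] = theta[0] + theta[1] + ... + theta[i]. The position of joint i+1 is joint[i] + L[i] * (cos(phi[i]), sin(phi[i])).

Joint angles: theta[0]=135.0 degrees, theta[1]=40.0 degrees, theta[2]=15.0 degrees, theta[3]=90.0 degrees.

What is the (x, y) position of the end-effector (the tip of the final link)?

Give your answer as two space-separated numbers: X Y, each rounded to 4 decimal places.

joint[0] = (0.0000, 0.0000)  (base)
link 0: phi[0] = 135 = 135 deg
  cos(135 deg) = -0.7071, sin(135 deg) = 0.7071
  joint[1] = (0.0000, 0.0000) + 5.9 * (-0.7071, 0.7071) = (0.0000 + -4.1719, 0.0000 + 4.1719) = (-4.1719, 4.1719)
link 1: phi[1] = 135 + 40 = 175 deg
  cos(175 deg) = -0.9962, sin(175 deg) = 0.0872
  joint[2] = (-4.1719, 4.1719) + 3.9 * (-0.9962, 0.0872) = (-4.1719 + -3.8852, 4.1719 + 0.3399) = (-8.0571, 4.5118)
link 2: phi[2] = 135 + 40 + 15 = 190 deg
  cos(190 deg) = -0.9848, sin(190 deg) = -0.1736
  joint[3] = (-8.0571, 4.5118) + 5.6 * (-0.9848, -0.1736) = (-8.0571 + -5.5149, 4.5118 + -0.9724) = (-13.5720, 3.5394)
link 3: phi[3] = 135 + 40 + 15 + 90 = 280 deg
  cos(280 deg) = 0.1736, sin(280 deg) = -0.9848
  joint[4] = (-13.5720, 3.5394) + 9.6 * (0.1736, -0.9848) = (-13.5720 + 1.6670, 3.5394 + -9.4542) = (-11.9050, -5.9147)
End effector: (-11.9050, -5.9147)

Answer: -11.9050 -5.9147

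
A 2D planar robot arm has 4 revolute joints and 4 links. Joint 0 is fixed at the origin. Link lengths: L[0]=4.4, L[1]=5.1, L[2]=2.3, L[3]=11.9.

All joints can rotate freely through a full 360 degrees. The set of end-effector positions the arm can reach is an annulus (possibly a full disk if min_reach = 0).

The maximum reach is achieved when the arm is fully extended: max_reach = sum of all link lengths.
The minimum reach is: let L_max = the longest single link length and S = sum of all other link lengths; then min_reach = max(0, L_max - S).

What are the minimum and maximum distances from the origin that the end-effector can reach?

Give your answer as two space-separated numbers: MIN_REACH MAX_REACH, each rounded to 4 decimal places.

Answer: 0.1000 23.7000

Derivation:
Link lengths: [4.4, 5.1, 2.3, 11.9]
max_reach = 4.4 + 5.1 + 2.3 + 11.9 = 23.7
L_max = max([4.4, 5.1, 2.3, 11.9]) = 11.9
S (sum of others) = 23.7 - 11.9 = 11.8
min_reach = max(0, 11.9 - 11.8) = max(0, 0.1) = 0.1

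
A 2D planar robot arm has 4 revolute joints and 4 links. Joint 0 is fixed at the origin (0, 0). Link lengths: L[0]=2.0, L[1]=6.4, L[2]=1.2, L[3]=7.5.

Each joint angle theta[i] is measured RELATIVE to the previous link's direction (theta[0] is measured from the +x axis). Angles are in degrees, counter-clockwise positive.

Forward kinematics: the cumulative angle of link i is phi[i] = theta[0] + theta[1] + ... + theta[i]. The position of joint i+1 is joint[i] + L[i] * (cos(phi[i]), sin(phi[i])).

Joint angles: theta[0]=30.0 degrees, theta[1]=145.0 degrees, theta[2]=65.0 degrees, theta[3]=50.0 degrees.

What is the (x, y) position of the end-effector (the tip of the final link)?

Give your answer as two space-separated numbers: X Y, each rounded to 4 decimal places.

joint[0] = (0.0000, 0.0000)  (base)
link 0: phi[0] = 30 = 30 deg
  cos(30 deg) = 0.8660, sin(30 deg) = 0.5000
  joint[1] = (0.0000, 0.0000) + 2 * (0.8660, 0.5000) = (0.0000 + 1.7321, 0.0000 + 1.0000) = (1.7321, 1.0000)
link 1: phi[1] = 30 + 145 = 175 deg
  cos(175 deg) = -0.9962, sin(175 deg) = 0.0872
  joint[2] = (1.7321, 1.0000) + 6.4 * (-0.9962, 0.0872) = (1.7321 + -6.3756, 1.0000 + 0.5578) = (-4.6436, 1.5578)
link 2: phi[2] = 30 + 145 + 65 = 240 deg
  cos(240 deg) = -0.5000, sin(240 deg) = -0.8660
  joint[3] = (-4.6436, 1.5578) + 1.2 * (-0.5000, -0.8660) = (-4.6436 + -0.6000, 1.5578 + -1.0392) = (-5.2436, 0.5186)
link 3: phi[3] = 30 + 145 + 65 + 50 = 290 deg
  cos(290 deg) = 0.3420, sin(290 deg) = -0.9397
  joint[4] = (-5.2436, 0.5186) + 7.5 * (0.3420, -0.9397) = (-5.2436 + 2.5652, 0.5186 + -7.0477) = (-2.6784, -6.5291)
End effector: (-2.6784, -6.5291)

Answer: -2.6784 -6.5291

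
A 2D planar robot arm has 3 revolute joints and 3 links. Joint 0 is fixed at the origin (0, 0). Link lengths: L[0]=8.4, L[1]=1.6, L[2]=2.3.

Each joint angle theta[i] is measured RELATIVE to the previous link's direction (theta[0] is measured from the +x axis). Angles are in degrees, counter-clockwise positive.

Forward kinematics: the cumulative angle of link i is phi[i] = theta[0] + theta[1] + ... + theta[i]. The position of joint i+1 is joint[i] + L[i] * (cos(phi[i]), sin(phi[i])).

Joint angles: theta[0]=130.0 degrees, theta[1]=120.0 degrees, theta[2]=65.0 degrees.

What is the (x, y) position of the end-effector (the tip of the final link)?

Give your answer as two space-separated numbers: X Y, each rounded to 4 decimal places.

joint[0] = (0.0000, 0.0000)  (base)
link 0: phi[0] = 130 = 130 deg
  cos(130 deg) = -0.6428, sin(130 deg) = 0.7660
  joint[1] = (0.0000, 0.0000) + 8.4 * (-0.6428, 0.7660) = (0.0000 + -5.3994, 0.0000 + 6.4348) = (-5.3994, 6.4348)
link 1: phi[1] = 130 + 120 = 250 deg
  cos(250 deg) = -0.3420, sin(250 deg) = -0.9397
  joint[2] = (-5.3994, 6.4348) + 1.6 * (-0.3420, -0.9397) = (-5.3994 + -0.5472, 6.4348 + -1.5035) = (-5.9466, 4.9313)
link 2: phi[2] = 130 + 120 + 65 = 315 deg
  cos(315 deg) = 0.7071, sin(315 deg) = -0.7071
  joint[3] = (-5.9466, 4.9313) + 2.3 * (0.7071, -0.7071) = (-5.9466 + 1.6263, 4.9313 + -1.6263) = (-4.3203, 3.3049)
End effector: (-4.3203, 3.3049)

Answer: -4.3203 3.3049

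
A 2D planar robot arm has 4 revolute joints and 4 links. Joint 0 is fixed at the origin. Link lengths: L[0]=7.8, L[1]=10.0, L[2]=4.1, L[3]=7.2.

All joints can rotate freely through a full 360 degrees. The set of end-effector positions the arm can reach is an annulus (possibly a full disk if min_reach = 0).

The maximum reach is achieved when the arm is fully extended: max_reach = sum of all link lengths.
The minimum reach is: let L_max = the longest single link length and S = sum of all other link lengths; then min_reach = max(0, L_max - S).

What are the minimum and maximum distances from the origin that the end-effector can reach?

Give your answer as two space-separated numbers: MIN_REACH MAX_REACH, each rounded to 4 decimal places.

Answer: 0.0000 29.1000

Derivation:
Link lengths: [7.8, 10.0, 4.1, 7.2]
max_reach = 7.8 + 10 + 4.1 + 7.2 = 29.1
L_max = max([7.8, 10.0, 4.1, 7.2]) = 10
S (sum of others) = 29.1 - 10 = 19.1
min_reach = max(0, 10 - 19.1) = max(0, -9.1) = 0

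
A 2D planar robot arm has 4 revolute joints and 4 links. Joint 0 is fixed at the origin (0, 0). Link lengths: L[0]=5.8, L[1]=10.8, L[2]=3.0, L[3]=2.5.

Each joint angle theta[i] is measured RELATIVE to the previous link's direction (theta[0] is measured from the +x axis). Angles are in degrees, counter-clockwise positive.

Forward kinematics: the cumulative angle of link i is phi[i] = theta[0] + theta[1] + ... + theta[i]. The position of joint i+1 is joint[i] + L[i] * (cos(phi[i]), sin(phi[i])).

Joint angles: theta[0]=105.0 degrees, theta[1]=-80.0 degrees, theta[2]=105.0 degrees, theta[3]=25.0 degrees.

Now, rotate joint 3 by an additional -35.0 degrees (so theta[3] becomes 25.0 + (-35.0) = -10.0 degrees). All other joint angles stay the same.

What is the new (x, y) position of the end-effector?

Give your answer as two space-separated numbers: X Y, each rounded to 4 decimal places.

Answer: 5.1086 14.6298

Derivation:
joint[0] = (0.0000, 0.0000)  (base)
link 0: phi[0] = 105 = 105 deg
  cos(105 deg) = -0.2588, sin(105 deg) = 0.9659
  joint[1] = (0.0000, 0.0000) + 5.8 * (-0.2588, 0.9659) = (0.0000 + -1.5012, 0.0000 + 5.6024) = (-1.5012, 5.6024)
link 1: phi[1] = 105 + -80 = 25 deg
  cos(25 deg) = 0.9063, sin(25 deg) = 0.4226
  joint[2] = (-1.5012, 5.6024) + 10.8 * (0.9063, 0.4226) = (-1.5012 + 9.7881, 5.6024 + 4.5643) = (8.2870, 10.1666)
link 2: phi[2] = 105 + -80 + 105 = 130 deg
  cos(130 deg) = -0.6428, sin(130 deg) = 0.7660
  joint[3] = (8.2870, 10.1666) + 3 * (-0.6428, 0.7660) = (8.2870 + -1.9284, 10.1666 + 2.2981) = (6.3586, 12.4648)
link 3: phi[3] = 105 + -80 + 105 + -10 = 120 deg
  cos(120 deg) = -0.5000, sin(120 deg) = 0.8660
  joint[4] = (6.3586, 12.4648) + 2.5 * (-0.5000, 0.8660) = (6.3586 + -1.2500, 12.4648 + 2.1651) = (5.1086, 14.6298)
End effector: (5.1086, 14.6298)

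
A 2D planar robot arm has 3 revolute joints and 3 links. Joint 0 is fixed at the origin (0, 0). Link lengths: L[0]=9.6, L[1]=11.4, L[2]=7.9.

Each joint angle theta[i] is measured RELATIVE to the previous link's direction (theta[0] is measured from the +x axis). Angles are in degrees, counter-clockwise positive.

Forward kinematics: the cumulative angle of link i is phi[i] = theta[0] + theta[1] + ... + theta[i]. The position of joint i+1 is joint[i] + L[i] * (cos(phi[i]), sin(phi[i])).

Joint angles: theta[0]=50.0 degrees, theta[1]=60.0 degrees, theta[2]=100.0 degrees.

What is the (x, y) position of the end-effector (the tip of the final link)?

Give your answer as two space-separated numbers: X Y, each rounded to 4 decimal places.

Answer: -4.5699 14.1165

Derivation:
joint[0] = (0.0000, 0.0000)  (base)
link 0: phi[0] = 50 = 50 deg
  cos(50 deg) = 0.6428, sin(50 deg) = 0.7660
  joint[1] = (0.0000, 0.0000) + 9.6 * (0.6428, 0.7660) = (0.0000 + 6.1708, 0.0000 + 7.3540) = (6.1708, 7.3540)
link 1: phi[1] = 50 + 60 = 110 deg
  cos(110 deg) = -0.3420, sin(110 deg) = 0.9397
  joint[2] = (6.1708, 7.3540) + 11.4 * (-0.3420, 0.9397) = (6.1708 + -3.8990, 7.3540 + 10.7125) = (2.2717, 18.0665)
link 2: phi[2] = 50 + 60 + 100 = 210 deg
  cos(210 deg) = -0.8660, sin(210 deg) = -0.5000
  joint[3] = (2.2717, 18.0665) + 7.9 * (-0.8660, -0.5000) = (2.2717 + -6.8416, 18.0665 + -3.9500) = (-4.5699, 14.1165)
End effector: (-4.5699, 14.1165)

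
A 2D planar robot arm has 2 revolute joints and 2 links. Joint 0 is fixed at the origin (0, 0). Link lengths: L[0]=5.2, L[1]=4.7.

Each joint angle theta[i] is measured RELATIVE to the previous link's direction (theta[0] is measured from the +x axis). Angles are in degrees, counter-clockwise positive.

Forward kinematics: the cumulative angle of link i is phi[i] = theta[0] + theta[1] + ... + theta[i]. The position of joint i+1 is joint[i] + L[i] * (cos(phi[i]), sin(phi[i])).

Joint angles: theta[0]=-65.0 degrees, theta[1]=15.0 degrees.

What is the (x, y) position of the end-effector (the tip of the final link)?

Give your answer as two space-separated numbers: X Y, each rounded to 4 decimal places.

joint[0] = (0.0000, 0.0000)  (base)
link 0: phi[0] = -65 = -65 deg
  cos(-65 deg) = 0.4226, sin(-65 deg) = -0.9063
  joint[1] = (0.0000, 0.0000) + 5.2 * (0.4226, -0.9063) = (0.0000 + 2.1976, 0.0000 + -4.7128) = (2.1976, -4.7128)
link 1: phi[1] = -65 + 15 = -50 deg
  cos(-50 deg) = 0.6428, sin(-50 deg) = -0.7660
  joint[2] = (2.1976, -4.7128) + 4.7 * (0.6428, -0.7660) = (2.1976 + 3.0211, -4.7128 + -3.6004) = (5.2187, -8.3132)
End effector: (5.2187, -8.3132)

Answer: 5.2187 -8.3132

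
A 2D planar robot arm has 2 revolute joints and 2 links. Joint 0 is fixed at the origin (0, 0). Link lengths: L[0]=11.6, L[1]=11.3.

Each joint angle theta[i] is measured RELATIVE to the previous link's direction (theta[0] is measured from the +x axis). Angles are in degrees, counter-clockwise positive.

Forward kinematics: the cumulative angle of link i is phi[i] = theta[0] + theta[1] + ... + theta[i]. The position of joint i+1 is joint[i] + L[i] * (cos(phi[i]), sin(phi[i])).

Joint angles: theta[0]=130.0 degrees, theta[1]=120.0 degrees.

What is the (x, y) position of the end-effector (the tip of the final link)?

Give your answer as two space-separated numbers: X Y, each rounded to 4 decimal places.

Answer: -11.3212 -1.7324

Derivation:
joint[0] = (0.0000, 0.0000)  (base)
link 0: phi[0] = 130 = 130 deg
  cos(130 deg) = -0.6428, sin(130 deg) = 0.7660
  joint[1] = (0.0000, 0.0000) + 11.6 * (-0.6428, 0.7660) = (0.0000 + -7.4563, 0.0000 + 8.8861) = (-7.4563, 8.8861)
link 1: phi[1] = 130 + 120 = 250 deg
  cos(250 deg) = -0.3420, sin(250 deg) = -0.9397
  joint[2] = (-7.4563, 8.8861) + 11.3 * (-0.3420, -0.9397) = (-7.4563 + -3.8648, 8.8861 + -10.6185) = (-11.3212, -1.7324)
End effector: (-11.3212, -1.7324)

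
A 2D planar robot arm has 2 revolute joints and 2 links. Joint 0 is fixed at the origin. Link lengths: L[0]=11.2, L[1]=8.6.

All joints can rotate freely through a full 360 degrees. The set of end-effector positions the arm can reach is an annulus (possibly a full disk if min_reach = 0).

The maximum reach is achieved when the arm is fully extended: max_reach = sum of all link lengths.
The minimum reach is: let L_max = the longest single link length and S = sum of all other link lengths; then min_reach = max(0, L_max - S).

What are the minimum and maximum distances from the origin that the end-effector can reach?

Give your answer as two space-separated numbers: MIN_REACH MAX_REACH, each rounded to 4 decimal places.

Answer: 2.6000 19.8000

Derivation:
Link lengths: [11.2, 8.6]
max_reach = 11.2 + 8.6 = 19.8
L_max = max([11.2, 8.6]) = 11.2
S (sum of others) = 19.8 - 11.2 = 8.6
min_reach = max(0, 11.2 - 8.6) = max(0, 2.6) = 2.6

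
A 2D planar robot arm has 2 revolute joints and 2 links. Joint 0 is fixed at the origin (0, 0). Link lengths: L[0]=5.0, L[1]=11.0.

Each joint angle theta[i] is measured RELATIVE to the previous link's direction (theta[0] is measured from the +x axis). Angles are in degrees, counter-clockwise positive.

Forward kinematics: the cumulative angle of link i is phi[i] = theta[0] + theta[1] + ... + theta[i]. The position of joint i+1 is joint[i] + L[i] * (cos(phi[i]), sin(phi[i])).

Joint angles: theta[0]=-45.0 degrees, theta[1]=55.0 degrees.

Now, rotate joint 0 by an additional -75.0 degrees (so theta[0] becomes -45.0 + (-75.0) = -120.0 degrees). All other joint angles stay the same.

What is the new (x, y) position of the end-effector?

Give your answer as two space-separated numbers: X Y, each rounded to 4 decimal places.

Answer: 2.1488 -14.2995

Derivation:
joint[0] = (0.0000, 0.0000)  (base)
link 0: phi[0] = -120 = -120 deg
  cos(-120 deg) = -0.5000, sin(-120 deg) = -0.8660
  joint[1] = (0.0000, 0.0000) + 5 * (-0.5000, -0.8660) = (0.0000 + -2.5000, 0.0000 + -4.3301) = (-2.5000, -4.3301)
link 1: phi[1] = -120 + 55 = -65 deg
  cos(-65 deg) = 0.4226, sin(-65 deg) = -0.9063
  joint[2] = (-2.5000, -4.3301) + 11 * (0.4226, -0.9063) = (-2.5000 + 4.6488, -4.3301 + -9.9694) = (2.1488, -14.2995)
End effector: (2.1488, -14.2995)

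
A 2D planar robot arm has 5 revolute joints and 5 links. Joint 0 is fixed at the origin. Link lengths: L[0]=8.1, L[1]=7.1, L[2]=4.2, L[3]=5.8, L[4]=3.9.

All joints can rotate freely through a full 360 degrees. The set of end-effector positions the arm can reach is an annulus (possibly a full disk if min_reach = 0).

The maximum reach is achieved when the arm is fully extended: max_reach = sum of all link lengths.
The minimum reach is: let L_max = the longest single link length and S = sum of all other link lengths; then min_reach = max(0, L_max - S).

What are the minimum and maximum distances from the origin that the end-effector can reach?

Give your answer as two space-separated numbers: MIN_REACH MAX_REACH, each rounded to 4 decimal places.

Link lengths: [8.1, 7.1, 4.2, 5.8, 3.9]
max_reach = 8.1 + 7.1 + 4.2 + 5.8 + 3.9 = 29.1
L_max = max([8.1, 7.1, 4.2, 5.8, 3.9]) = 8.1
S (sum of others) = 29.1 - 8.1 = 21
min_reach = max(0, 8.1 - 21) = max(0, -12.9) = 0

Answer: 0.0000 29.1000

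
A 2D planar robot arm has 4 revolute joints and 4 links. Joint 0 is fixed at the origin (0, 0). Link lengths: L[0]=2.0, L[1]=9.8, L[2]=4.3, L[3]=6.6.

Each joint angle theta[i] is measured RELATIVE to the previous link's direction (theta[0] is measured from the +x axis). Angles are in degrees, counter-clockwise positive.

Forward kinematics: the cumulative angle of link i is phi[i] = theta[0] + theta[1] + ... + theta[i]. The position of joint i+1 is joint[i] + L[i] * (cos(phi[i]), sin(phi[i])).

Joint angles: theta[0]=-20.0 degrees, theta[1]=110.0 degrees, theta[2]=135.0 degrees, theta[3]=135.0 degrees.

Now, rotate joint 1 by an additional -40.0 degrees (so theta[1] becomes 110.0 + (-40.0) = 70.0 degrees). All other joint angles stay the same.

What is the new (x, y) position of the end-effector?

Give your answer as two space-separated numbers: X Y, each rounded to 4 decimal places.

joint[0] = (0.0000, 0.0000)  (base)
link 0: phi[0] = -20 = -20 deg
  cos(-20 deg) = 0.9397, sin(-20 deg) = -0.3420
  joint[1] = (0.0000, 0.0000) + 2 * (0.9397, -0.3420) = (0.0000 + 1.8794, 0.0000 + -0.6840) = (1.8794, -0.6840)
link 1: phi[1] = -20 + 70 = 50 deg
  cos(50 deg) = 0.6428, sin(50 deg) = 0.7660
  joint[2] = (1.8794, -0.6840) + 9.8 * (0.6428, 0.7660) = (1.8794 + 6.2993, -0.6840 + 7.5072) = (8.1787, 6.8232)
link 2: phi[2] = -20 + 70 + 135 = 185 deg
  cos(185 deg) = -0.9962, sin(185 deg) = -0.0872
  joint[3] = (8.1787, 6.8232) + 4.3 * (-0.9962, -0.0872) = (8.1787 + -4.2836, 6.8232 + -0.3748) = (3.8951, 6.4484)
link 3: phi[3] = -20 + 70 + 135 + 135 = 320 deg
  cos(320 deg) = 0.7660, sin(320 deg) = -0.6428
  joint[4] = (3.8951, 6.4484) + 6.6 * (0.7660, -0.6428) = (3.8951 + 5.0559, 6.4484 + -4.2424) = (8.9510, 2.2060)
End effector: (8.9510, 2.2060)

Answer: 8.9510 2.2060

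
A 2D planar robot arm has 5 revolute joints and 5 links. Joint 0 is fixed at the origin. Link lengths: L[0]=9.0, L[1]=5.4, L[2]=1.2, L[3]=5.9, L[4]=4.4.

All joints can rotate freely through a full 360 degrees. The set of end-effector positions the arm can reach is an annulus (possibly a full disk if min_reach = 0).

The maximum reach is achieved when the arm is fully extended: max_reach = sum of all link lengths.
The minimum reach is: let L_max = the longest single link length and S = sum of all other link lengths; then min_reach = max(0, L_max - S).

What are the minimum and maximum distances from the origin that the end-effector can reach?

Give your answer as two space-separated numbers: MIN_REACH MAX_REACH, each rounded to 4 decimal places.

Link lengths: [9.0, 5.4, 1.2, 5.9, 4.4]
max_reach = 9 + 5.4 + 1.2 + 5.9 + 4.4 = 25.9
L_max = max([9.0, 5.4, 1.2, 5.9, 4.4]) = 9
S (sum of others) = 25.9 - 9 = 16.9
min_reach = max(0, 9 - 16.9) = max(0, -7.9) = 0

Answer: 0.0000 25.9000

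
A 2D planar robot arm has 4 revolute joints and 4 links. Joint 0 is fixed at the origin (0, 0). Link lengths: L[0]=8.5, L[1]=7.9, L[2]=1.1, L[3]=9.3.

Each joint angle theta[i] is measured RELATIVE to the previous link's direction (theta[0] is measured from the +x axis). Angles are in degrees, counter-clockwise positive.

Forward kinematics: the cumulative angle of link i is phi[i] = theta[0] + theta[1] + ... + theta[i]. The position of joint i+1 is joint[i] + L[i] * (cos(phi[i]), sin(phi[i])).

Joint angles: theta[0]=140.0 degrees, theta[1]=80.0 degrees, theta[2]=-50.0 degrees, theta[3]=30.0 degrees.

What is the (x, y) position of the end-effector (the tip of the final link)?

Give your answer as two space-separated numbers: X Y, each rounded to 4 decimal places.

Answer: -22.3856 -2.6041

Derivation:
joint[0] = (0.0000, 0.0000)  (base)
link 0: phi[0] = 140 = 140 deg
  cos(140 deg) = -0.7660, sin(140 deg) = 0.6428
  joint[1] = (0.0000, 0.0000) + 8.5 * (-0.7660, 0.6428) = (0.0000 + -6.5114, 0.0000 + 5.4637) = (-6.5114, 5.4637)
link 1: phi[1] = 140 + 80 = 220 deg
  cos(220 deg) = -0.7660, sin(220 deg) = -0.6428
  joint[2] = (-6.5114, 5.4637) + 7.9 * (-0.7660, -0.6428) = (-6.5114 + -6.0518, 5.4637 + -5.0780) = (-12.5631, 0.3857)
link 2: phi[2] = 140 + 80 + -50 = 170 deg
  cos(170 deg) = -0.9848, sin(170 deg) = 0.1736
  joint[3] = (-12.5631, 0.3857) + 1.1 * (-0.9848, 0.1736) = (-12.5631 + -1.0833, 0.3857 + 0.1910) = (-13.6464, 0.5767)
link 3: phi[3] = 140 + 80 + -50 + 30 = 200 deg
  cos(200 deg) = -0.9397, sin(200 deg) = -0.3420
  joint[4] = (-13.6464, 0.5767) + 9.3 * (-0.9397, -0.3420) = (-13.6464 + -8.7391, 0.5767 + -3.1808) = (-22.3856, -2.6041)
End effector: (-22.3856, -2.6041)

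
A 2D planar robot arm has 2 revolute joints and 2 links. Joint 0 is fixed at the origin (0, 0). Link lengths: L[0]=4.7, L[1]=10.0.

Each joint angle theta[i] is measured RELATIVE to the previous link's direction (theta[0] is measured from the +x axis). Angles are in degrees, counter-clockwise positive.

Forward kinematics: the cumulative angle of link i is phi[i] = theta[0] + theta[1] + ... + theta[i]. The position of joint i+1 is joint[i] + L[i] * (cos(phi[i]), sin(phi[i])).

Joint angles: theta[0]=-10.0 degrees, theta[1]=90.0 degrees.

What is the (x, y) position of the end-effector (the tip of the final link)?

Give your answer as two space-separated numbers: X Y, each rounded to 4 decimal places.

joint[0] = (0.0000, 0.0000)  (base)
link 0: phi[0] = -10 = -10 deg
  cos(-10 deg) = 0.9848, sin(-10 deg) = -0.1736
  joint[1] = (0.0000, 0.0000) + 4.7 * (0.9848, -0.1736) = (0.0000 + 4.6286, 0.0000 + -0.8161) = (4.6286, -0.8161)
link 1: phi[1] = -10 + 90 = 80 deg
  cos(80 deg) = 0.1736, sin(80 deg) = 0.9848
  joint[2] = (4.6286, -0.8161) + 10 * (0.1736, 0.9848) = (4.6286 + 1.7365, -0.8161 + 9.8481) = (6.3651, 9.0319)
End effector: (6.3651, 9.0319)

Answer: 6.3651 9.0319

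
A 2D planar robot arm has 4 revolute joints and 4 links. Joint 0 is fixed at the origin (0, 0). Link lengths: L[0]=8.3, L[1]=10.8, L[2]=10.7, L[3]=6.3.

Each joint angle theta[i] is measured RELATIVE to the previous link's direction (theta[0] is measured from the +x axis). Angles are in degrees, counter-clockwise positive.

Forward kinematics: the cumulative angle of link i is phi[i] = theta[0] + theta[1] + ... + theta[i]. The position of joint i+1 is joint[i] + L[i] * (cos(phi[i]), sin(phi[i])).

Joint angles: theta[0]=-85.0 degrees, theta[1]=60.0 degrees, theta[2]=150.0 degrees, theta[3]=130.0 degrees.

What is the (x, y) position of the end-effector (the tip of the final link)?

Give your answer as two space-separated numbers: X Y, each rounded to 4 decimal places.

joint[0] = (0.0000, 0.0000)  (base)
link 0: phi[0] = -85 = -85 deg
  cos(-85 deg) = 0.0872, sin(-85 deg) = -0.9962
  joint[1] = (0.0000, 0.0000) + 8.3 * (0.0872, -0.9962) = (0.0000 + 0.7234, 0.0000 + -8.2684) = (0.7234, -8.2684)
link 1: phi[1] = -85 + 60 = -25 deg
  cos(-25 deg) = 0.9063, sin(-25 deg) = -0.4226
  joint[2] = (0.7234, -8.2684) + 10.8 * (0.9063, -0.4226) = (0.7234 + 9.7881, -8.2684 + -4.5643) = (10.5115, -12.8327)
link 2: phi[2] = -85 + 60 + 150 = 125 deg
  cos(125 deg) = -0.5736, sin(125 deg) = 0.8192
  joint[3] = (10.5115, -12.8327) + 10.7 * (-0.5736, 0.8192) = (10.5115 + -6.1373, -12.8327 + 8.7649) = (4.3742, -4.0678)
link 3: phi[3] = -85 + 60 + 150 + 130 = 255 deg
  cos(255 deg) = -0.2588, sin(255 deg) = -0.9659
  joint[4] = (4.3742, -4.0678) + 6.3 * (-0.2588, -0.9659) = (4.3742 + -1.6306, -4.0678 + -6.0853) = (2.7437, -10.1531)
End effector: (2.7437, -10.1531)

Answer: 2.7437 -10.1531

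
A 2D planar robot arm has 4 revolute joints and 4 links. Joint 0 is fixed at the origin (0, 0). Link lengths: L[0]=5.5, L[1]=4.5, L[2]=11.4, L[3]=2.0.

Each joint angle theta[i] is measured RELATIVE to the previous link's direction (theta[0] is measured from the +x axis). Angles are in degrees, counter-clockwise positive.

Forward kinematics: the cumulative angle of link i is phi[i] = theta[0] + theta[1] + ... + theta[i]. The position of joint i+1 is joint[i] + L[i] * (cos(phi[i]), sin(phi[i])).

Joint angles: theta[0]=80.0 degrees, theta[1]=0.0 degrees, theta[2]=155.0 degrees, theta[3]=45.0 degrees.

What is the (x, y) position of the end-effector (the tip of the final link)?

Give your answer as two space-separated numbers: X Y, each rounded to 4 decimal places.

joint[0] = (0.0000, 0.0000)  (base)
link 0: phi[0] = 80 = 80 deg
  cos(80 deg) = 0.1736, sin(80 deg) = 0.9848
  joint[1] = (0.0000, 0.0000) + 5.5 * (0.1736, 0.9848) = (0.0000 + 0.9551, 0.0000 + 5.4164) = (0.9551, 5.4164)
link 1: phi[1] = 80 + 0 = 80 deg
  cos(80 deg) = 0.1736, sin(80 deg) = 0.9848
  joint[2] = (0.9551, 5.4164) + 4.5 * (0.1736, 0.9848) = (0.9551 + 0.7814, 5.4164 + 4.4316) = (1.7365, 9.8481)
link 2: phi[2] = 80 + 0 + 155 = 235 deg
  cos(235 deg) = -0.5736, sin(235 deg) = -0.8192
  joint[3] = (1.7365, 9.8481) + 11.4 * (-0.5736, -0.8192) = (1.7365 + -6.5388, 9.8481 + -9.3383) = (-4.8023, 0.5097)
link 3: phi[3] = 80 + 0 + 155 + 45 = 280 deg
  cos(280 deg) = 0.1736, sin(280 deg) = -0.9848
  joint[4] = (-4.8023, 0.5097) + 2 * (0.1736, -0.9848) = (-4.8023 + 0.3473, 0.5097 + -1.9696) = (-4.4550, -1.4599)
End effector: (-4.4550, -1.4599)

Answer: -4.4550 -1.4599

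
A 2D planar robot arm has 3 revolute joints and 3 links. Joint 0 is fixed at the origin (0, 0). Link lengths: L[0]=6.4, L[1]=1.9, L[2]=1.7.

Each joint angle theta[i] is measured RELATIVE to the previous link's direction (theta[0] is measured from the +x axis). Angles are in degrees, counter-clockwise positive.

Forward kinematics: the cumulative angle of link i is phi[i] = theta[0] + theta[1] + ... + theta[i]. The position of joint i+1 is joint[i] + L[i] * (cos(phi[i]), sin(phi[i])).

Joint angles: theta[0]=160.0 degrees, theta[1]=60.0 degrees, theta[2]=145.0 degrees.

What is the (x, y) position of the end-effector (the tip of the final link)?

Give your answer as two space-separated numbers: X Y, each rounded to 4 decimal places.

Answer: -5.7760 1.1158

Derivation:
joint[0] = (0.0000, 0.0000)  (base)
link 0: phi[0] = 160 = 160 deg
  cos(160 deg) = -0.9397, sin(160 deg) = 0.3420
  joint[1] = (0.0000, 0.0000) + 6.4 * (-0.9397, 0.3420) = (0.0000 + -6.0140, 0.0000 + 2.1889) = (-6.0140, 2.1889)
link 1: phi[1] = 160 + 60 = 220 deg
  cos(220 deg) = -0.7660, sin(220 deg) = -0.6428
  joint[2] = (-6.0140, 2.1889) + 1.9 * (-0.7660, -0.6428) = (-6.0140 + -1.4555, 2.1889 + -1.2213) = (-7.4695, 0.9676)
link 2: phi[2] = 160 + 60 + 145 = 365 deg
  cos(365 deg) = 0.9962, sin(365 deg) = 0.0872
  joint[3] = (-7.4695, 0.9676) + 1.7 * (0.9962, 0.0872) = (-7.4695 + 1.6935, 0.9676 + 0.1482) = (-5.7760, 1.1158)
End effector: (-5.7760, 1.1158)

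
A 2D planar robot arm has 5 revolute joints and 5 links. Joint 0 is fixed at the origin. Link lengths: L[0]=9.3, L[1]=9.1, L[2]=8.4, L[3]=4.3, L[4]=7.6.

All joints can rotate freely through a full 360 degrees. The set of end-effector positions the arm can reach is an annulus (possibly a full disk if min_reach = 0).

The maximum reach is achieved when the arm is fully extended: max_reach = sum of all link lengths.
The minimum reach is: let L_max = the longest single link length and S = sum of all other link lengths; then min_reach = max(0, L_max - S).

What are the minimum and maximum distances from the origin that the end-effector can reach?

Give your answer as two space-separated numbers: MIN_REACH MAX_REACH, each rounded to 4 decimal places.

Link lengths: [9.3, 9.1, 8.4, 4.3, 7.6]
max_reach = 9.3 + 9.1 + 8.4 + 4.3 + 7.6 = 38.7
L_max = max([9.3, 9.1, 8.4, 4.3, 7.6]) = 9.3
S (sum of others) = 38.7 - 9.3 = 29.4
min_reach = max(0, 9.3 - 29.4) = max(0, -20.1) = 0

Answer: 0.0000 38.7000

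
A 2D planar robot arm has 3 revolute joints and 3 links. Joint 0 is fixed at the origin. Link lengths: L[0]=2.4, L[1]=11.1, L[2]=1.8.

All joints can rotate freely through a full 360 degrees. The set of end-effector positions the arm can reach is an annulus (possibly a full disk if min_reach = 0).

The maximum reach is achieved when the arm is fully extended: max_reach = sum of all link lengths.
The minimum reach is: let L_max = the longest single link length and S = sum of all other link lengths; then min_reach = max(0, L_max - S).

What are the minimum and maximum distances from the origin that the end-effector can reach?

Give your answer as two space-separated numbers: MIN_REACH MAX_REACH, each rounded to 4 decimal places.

Answer: 6.9000 15.3000

Derivation:
Link lengths: [2.4, 11.1, 1.8]
max_reach = 2.4 + 11.1 + 1.8 = 15.3
L_max = max([2.4, 11.1, 1.8]) = 11.1
S (sum of others) = 15.3 - 11.1 = 4.2
min_reach = max(0, 11.1 - 4.2) = max(0, 6.9) = 6.9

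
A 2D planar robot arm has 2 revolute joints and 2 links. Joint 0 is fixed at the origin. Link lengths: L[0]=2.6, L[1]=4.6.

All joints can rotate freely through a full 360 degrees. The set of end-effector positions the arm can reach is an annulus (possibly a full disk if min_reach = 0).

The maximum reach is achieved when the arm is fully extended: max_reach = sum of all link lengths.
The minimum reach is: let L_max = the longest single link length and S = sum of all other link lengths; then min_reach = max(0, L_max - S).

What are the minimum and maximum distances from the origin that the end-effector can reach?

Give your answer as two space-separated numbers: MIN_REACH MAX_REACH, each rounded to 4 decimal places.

Answer: 2.0000 7.2000

Derivation:
Link lengths: [2.6, 4.6]
max_reach = 2.6 + 4.6 = 7.2
L_max = max([2.6, 4.6]) = 4.6
S (sum of others) = 7.2 - 4.6 = 2.6
min_reach = max(0, 4.6 - 2.6) = max(0, 2) = 2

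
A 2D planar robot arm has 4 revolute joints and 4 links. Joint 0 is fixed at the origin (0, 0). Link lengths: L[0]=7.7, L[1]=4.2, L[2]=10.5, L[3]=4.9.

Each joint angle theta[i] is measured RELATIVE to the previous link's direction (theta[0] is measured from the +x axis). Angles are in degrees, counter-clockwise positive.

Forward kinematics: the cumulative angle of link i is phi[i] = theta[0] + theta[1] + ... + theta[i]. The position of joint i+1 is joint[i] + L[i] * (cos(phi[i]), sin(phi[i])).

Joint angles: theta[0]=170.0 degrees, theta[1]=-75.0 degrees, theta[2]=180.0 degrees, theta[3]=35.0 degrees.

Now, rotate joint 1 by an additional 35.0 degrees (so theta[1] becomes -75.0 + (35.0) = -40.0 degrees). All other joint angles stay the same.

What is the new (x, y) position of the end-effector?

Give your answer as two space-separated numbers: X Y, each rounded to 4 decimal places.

joint[0] = (0.0000, 0.0000)  (base)
link 0: phi[0] = 170 = 170 deg
  cos(170 deg) = -0.9848, sin(170 deg) = 0.1736
  joint[1] = (0.0000, 0.0000) + 7.7 * (-0.9848, 0.1736) = (0.0000 + -7.5830, 0.0000 + 1.3371) = (-7.5830, 1.3371)
link 1: phi[1] = 170 + -40 = 130 deg
  cos(130 deg) = -0.6428, sin(130 deg) = 0.7660
  joint[2] = (-7.5830, 1.3371) + 4.2 * (-0.6428, 0.7660) = (-7.5830 + -2.6997, 1.3371 + 3.2174) = (-10.2827, 4.5545)
link 2: phi[2] = 170 + -40 + 180 = 310 deg
  cos(310 deg) = 0.6428, sin(310 deg) = -0.7660
  joint[3] = (-10.2827, 4.5545) + 10.5 * (0.6428, -0.7660) = (-10.2827 + 6.7493, 4.5545 + -8.0435) = (-3.5335, -3.4890)
link 3: phi[3] = 170 + -40 + 180 + 35 = 345 deg
  cos(345 deg) = 0.9659, sin(345 deg) = -0.2588
  joint[4] = (-3.5335, -3.4890) + 4.9 * (0.9659, -0.2588) = (-3.5335 + 4.7330, -3.4890 + -1.2682) = (1.1996, -4.7572)
End effector: (1.1996, -4.7572)

Answer: 1.1996 -4.7572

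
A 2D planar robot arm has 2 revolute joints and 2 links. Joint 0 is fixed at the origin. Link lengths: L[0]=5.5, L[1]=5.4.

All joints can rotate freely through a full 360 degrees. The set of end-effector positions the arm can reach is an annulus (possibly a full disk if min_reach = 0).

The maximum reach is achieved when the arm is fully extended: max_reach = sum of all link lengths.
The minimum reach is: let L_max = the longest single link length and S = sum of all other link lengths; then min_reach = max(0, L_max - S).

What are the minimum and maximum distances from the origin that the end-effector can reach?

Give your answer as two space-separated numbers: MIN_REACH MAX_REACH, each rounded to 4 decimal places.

Answer: 0.1000 10.9000

Derivation:
Link lengths: [5.5, 5.4]
max_reach = 5.5 + 5.4 = 10.9
L_max = max([5.5, 5.4]) = 5.5
S (sum of others) = 10.9 - 5.5 = 5.4
min_reach = max(0, 5.5 - 5.4) = max(0, 0.1) = 0.1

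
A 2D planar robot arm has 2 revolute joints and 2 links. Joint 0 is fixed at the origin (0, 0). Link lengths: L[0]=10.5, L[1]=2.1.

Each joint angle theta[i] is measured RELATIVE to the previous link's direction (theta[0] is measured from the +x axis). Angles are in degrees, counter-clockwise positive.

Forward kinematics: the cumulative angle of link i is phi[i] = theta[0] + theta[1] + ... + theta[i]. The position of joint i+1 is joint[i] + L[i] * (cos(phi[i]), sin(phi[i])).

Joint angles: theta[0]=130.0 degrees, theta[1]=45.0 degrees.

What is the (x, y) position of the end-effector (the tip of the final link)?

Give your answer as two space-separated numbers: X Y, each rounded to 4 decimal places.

joint[0] = (0.0000, 0.0000)  (base)
link 0: phi[0] = 130 = 130 deg
  cos(130 deg) = -0.6428, sin(130 deg) = 0.7660
  joint[1] = (0.0000, 0.0000) + 10.5 * (-0.6428, 0.7660) = (0.0000 + -6.7493, 0.0000 + 8.0435) = (-6.7493, 8.0435)
link 1: phi[1] = 130 + 45 = 175 deg
  cos(175 deg) = -0.9962, sin(175 deg) = 0.0872
  joint[2] = (-6.7493, 8.0435) + 2.1 * (-0.9962, 0.0872) = (-6.7493 + -2.0920, 8.0435 + 0.1830) = (-8.8413, 8.2265)
End effector: (-8.8413, 8.2265)

Answer: -8.8413 8.2265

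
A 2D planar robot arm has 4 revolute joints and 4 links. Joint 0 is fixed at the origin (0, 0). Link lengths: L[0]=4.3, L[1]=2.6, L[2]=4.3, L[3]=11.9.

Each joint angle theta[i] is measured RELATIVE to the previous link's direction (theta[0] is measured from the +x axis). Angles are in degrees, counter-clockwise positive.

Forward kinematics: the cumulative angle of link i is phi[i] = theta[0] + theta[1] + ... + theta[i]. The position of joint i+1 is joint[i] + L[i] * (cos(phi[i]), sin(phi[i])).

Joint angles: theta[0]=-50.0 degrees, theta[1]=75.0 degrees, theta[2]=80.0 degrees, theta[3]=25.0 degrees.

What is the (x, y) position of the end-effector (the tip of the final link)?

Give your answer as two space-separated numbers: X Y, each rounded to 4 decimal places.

joint[0] = (0.0000, 0.0000)  (base)
link 0: phi[0] = -50 = -50 deg
  cos(-50 deg) = 0.6428, sin(-50 deg) = -0.7660
  joint[1] = (0.0000, 0.0000) + 4.3 * (0.6428, -0.7660) = (0.0000 + 2.7640, 0.0000 + -3.2940) = (2.7640, -3.2940)
link 1: phi[1] = -50 + 75 = 25 deg
  cos(25 deg) = 0.9063, sin(25 deg) = 0.4226
  joint[2] = (2.7640, -3.2940) + 2.6 * (0.9063, 0.4226) = (2.7640 + 2.3564, -3.2940 + 1.0988) = (5.1204, -2.1952)
link 2: phi[2] = -50 + 75 + 80 = 105 deg
  cos(105 deg) = -0.2588, sin(105 deg) = 0.9659
  joint[3] = (5.1204, -2.1952) + 4.3 * (-0.2588, 0.9659) = (5.1204 + -1.1129, -2.1952 + 4.1535) = (4.0075, 1.9583)
link 3: phi[3] = -50 + 75 + 80 + 25 = 130 deg
  cos(130 deg) = -0.6428, sin(130 deg) = 0.7660
  joint[4] = (4.0075, 1.9583) + 11.9 * (-0.6428, 0.7660) = (4.0075 + -7.6492, 1.9583 + 9.1159) = (-3.6417, 11.0742)
End effector: (-3.6417, 11.0742)

Answer: -3.6417 11.0742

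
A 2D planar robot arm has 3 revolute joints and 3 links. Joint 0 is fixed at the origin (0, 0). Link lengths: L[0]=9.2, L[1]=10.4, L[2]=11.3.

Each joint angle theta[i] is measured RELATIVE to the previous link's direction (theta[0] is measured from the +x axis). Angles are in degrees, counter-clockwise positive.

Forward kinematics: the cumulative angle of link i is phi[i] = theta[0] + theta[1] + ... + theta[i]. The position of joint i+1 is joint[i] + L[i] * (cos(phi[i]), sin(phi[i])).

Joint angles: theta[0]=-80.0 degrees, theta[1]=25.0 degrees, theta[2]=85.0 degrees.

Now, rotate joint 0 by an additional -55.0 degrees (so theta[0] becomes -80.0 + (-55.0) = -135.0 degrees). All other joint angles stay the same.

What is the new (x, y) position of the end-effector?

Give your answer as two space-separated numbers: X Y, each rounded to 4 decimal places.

joint[0] = (0.0000, 0.0000)  (base)
link 0: phi[0] = -135 = -135 deg
  cos(-135 deg) = -0.7071, sin(-135 deg) = -0.7071
  joint[1] = (0.0000, 0.0000) + 9.2 * (-0.7071, -0.7071) = (0.0000 + -6.5054, 0.0000 + -6.5054) = (-6.5054, -6.5054)
link 1: phi[1] = -135 + 25 = -110 deg
  cos(-110 deg) = -0.3420, sin(-110 deg) = -0.9397
  joint[2] = (-6.5054, -6.5054) + 10.4 * (-0.3420, -0.9397) = (-6.5054 + -3.5570, -6.5054 + -9.7728) = (-10.0624, -16.2782)
link 2: phi[2] = -135 + 25 + 85 = -25 deg
  cos(-25 deg) = 0.9063, sin(-25 deg) = -0.4226
  joint[3] = (-10.0624, -16.2782) + 11.3 * (0.9063, -0.4226) = (-10.0624 + 10.2413, -16.2782 + -4.7756) = (0.1789, -21.0538)
End effector: (0.1789, -21.0538)

Answer: 0.1789 -21.0538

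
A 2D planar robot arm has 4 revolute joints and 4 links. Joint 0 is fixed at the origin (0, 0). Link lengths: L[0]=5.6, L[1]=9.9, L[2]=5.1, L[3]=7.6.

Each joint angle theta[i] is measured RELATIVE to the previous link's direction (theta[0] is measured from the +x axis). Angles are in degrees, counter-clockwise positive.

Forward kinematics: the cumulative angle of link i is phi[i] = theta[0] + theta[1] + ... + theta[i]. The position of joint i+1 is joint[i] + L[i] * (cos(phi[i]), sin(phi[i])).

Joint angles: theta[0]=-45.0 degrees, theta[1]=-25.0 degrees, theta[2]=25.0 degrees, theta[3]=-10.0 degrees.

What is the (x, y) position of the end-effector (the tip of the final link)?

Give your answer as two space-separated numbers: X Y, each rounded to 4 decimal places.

Answer: 15.3112 -23.0946

Derivation:
joint[0] = (0.0000, 0.0000)  (base)
link 0: phi[0] = -45 = -45 deg
  cos(-45 deg) = 0.7071, sin(-45 deg) = -0.7071
  joint[1] = (0.0000, 0.0000) + 5.6 * (0.7071, -0.7071) = (0.0000 + 3.9598, 0.0000 + -3.9598) = (3.9598, -3.9598)
link 1: phi[1] = -45 + -25 = -70 deg
  cos(-70 deg) = 0.3420, sin(-70 deg) = -0.9397
  joint[2] = (3.9598, -3.9598) + 9.9 * (0.3420, -0.9397) = (3.9598 + 3.3860, -3.9598 + -9.3030) = (7.3458, -13.2628)
link 2: phi[2] = -45 + -25 + 25 = -45 deg
  cos(-45 deg) = 0.7071, sin(-45 deg) = -0.7071
  joint[3] = (7.3458, -13.2628) + 5.1 * (0.7071, -0.7071) = (7.3458 + 3.6062, -13.2628 + -3.6062) = (10.9520, -16.8690)
link 3: phi[3] = -45 + -25 + 25 + -10 = -55 deg
  cos(-55 deg) = 0.5736, sin(-55 deg) = -0.8192
  joint[4] = (10.9520, -16.8690) + 7.6 * (0.5736, -0.8192) = (10.9520 + 4.3592, -16.8690 + -6.2256) = (15.3112, -23.0946)
End effector: (15.3112, -23.0946)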